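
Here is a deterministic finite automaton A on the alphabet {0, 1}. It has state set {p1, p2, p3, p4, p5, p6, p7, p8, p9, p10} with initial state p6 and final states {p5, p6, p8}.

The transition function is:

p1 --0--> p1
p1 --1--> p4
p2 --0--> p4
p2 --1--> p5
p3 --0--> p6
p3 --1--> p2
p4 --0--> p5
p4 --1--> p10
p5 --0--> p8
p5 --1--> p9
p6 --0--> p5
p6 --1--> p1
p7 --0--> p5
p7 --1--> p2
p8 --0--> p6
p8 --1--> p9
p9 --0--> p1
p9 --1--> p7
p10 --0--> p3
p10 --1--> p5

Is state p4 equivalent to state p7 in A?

Initial partition by acceptance: {p5,p6,p8} | {p1,p2,p3,p4,p7,p9,p10}.
On input 0, block {p1,p2,p3,p4,p7,p9,p10} splits into {p1,p2,p9,p10} and {p3,p4,p7}.
Refine {p1,p2,p9,p10} on symbol 0: members go to different blocks, giving {p1,p9} and {p2,p10}.
No further refinement is possible. Final partition (4 blocks): {p5,p6,p8} | {p1,p9} | {p3,p4,p7} | {p2,p10}.
p4 and p7 lie in the same block of the stable partition, so they are equivalent — no string distinguishes them.

Yes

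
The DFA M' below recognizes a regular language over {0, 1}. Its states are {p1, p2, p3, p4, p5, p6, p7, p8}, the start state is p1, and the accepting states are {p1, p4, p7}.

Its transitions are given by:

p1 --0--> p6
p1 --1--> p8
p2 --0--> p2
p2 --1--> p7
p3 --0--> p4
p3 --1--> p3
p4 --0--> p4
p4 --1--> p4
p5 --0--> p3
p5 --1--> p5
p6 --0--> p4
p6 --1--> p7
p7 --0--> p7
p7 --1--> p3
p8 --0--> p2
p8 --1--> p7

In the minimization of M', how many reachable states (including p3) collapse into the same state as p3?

States {p5} cannot be reached from the start state, so discard them.
Start with accepting vs non-accepting: {p1,p4,p7} | {p2,p3,p6,p8}.
Split {p1,p4,p7} by δ(·,0) → {p4,p7} and {p1}.
Refine {p4,p7} on symbol 1: members go to different blocks, giving {p4} and {p7}.
Split {p2,p3,p6,p8} by δ(·,0) → {p2,p8} and {p3,p6}.
Split {p3,p6} by δ(·,1) → {p3} and {p6}.
No further refinement is possible. Final partition (6 blocks): {p4} | {p2,p8} | {p1} | {p7} | {p3} | {p6}.
The equivalence class containing p3 is {p3}, of size 1.

1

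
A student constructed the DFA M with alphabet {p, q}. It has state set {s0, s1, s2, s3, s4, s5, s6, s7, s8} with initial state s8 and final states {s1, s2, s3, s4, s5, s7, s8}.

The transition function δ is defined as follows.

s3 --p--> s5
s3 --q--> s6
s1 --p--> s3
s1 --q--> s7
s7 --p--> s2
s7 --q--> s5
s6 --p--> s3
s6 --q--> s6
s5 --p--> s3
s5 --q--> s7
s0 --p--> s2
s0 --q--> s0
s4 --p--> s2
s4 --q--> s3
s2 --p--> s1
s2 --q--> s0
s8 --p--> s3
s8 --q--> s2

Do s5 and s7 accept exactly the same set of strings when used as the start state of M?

Reachable states from the start: {s0,s1,s2,s3,s5,s6,s7,s8}. Unreachable: {s4} — drop them.
P0 = {s1,s2,s3,s5,s7,s8} | {s0,s6}.
Split {s1,s2,s3,s5,s7,s8} by δ(·,q) → {s1,s5,s7,s8} and {s2,s3}.
Refine {s1,s5,s7,s8} on symbol q: members go to different blocks, giving {s1,s5,s7} and {s8}.
Stable partition: {s1,s5,s7} | {s0,s6} | {s2,s3} | {s8} — 4 equivalence classes.
s5 and s7 lie in the same block of the stable partition, so they are equivalent — no string distinguishes them.

Yes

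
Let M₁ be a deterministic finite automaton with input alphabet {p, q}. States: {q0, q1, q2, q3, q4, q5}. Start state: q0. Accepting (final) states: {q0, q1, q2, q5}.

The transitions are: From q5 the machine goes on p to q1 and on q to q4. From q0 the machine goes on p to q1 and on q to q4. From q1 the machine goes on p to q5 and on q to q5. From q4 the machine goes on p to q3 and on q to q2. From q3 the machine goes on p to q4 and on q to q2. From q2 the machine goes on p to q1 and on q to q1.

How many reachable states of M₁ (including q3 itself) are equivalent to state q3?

2

Every state is reachable, so we keep all 6.
P0 = {q0,q1,q2,q5} | {q3,q4}.
On input q, block {q0,q1,q2,q5} splits into {q0,q5} and {q1,q2}.
Split {q1,q2} by δ(·,p) → {q1} and {q2}.
No further refinement is possible. Final partition (4 blocks): {q0,q5} | {q3,q4} | {q1} | {q2}.
State q3 belongs to the block {q3,q4}, which has 2 states.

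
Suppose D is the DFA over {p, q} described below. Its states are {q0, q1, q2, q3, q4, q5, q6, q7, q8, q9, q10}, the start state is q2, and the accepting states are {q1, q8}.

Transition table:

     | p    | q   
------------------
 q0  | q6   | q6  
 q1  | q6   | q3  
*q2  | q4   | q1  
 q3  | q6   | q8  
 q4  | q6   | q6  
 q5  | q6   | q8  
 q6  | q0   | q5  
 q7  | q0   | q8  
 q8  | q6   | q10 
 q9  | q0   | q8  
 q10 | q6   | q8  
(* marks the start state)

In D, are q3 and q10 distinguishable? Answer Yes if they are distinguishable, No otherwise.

No

Reachable states from the start: {q0,q1,q2,q3,q4,q5,q6,q8,q10}. Unreachable: {q7,q9} — drop them.
Start with accepting vs non-accepting: {q1,q8} | {q0,q2,q3,q4,q5,q6,q10}.
Refine {q0,q2,q3,q4,q5,q6,q10} on symbol q: members go to different blocks, giving {q2,q3,q5,q10} and {q0,q4,q6}.
Refine {q0,q4,q6} on symbol q: members go to different blocks, giving {q0,q4} and {q6}.
Refine {q2,q3,q5,q10} on symbol p: members go to different blocks, giving {q3,q5,q10} and {q2}.
No further refinement is possible. Final partition (5 blocks): {q1,q8} | {q3,q5,q10} | {q0,q4} | {q6} | {q2}.
q3 and q10 lie in the same block of the stable partition, so they are equivalent — no string distinguishes them.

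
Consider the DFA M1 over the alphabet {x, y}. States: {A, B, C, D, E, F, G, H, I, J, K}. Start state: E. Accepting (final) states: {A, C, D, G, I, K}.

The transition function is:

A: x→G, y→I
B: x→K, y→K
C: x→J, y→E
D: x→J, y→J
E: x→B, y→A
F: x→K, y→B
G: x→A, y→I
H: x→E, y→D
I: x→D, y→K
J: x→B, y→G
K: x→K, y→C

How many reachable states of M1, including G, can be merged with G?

First remove the unreachable states {F,H}; 9 states remain.
Start with accepting vs non-accepting: {A,C,D,G,I,K} | {B,E,J}.
Split {A,C,D,G,I,K} by δ(·,x) → {A,G,I,K} and {C,D}.
On input x, block {A,G,I,K} splits into {A,G,K} and {I}.
Refine {A,G,K} on symbol y: members go to different blocks, giving {A,G} and {K}.
On input x, block {B,E,J} splits into {E,J} and {B}.
The partition is now stable with 6 blocks: {A,G} | {E,J} | {C,D} | {I} | {K} | {B}.
The equivalence class containing G is {A,G}, of size 2.

2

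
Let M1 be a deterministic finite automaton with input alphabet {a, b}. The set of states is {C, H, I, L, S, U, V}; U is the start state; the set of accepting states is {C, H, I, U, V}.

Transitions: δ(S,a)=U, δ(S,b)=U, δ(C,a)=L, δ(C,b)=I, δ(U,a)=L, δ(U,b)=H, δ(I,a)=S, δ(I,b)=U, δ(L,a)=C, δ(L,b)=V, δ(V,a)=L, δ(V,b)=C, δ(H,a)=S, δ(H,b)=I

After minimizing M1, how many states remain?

Start with accepting vs non-accepting: {C,H,I,U,V} | {L,S}.
No further refinement is possible. Final partition (2 blocks): {C,H,I,U,V} | {L,S}.

2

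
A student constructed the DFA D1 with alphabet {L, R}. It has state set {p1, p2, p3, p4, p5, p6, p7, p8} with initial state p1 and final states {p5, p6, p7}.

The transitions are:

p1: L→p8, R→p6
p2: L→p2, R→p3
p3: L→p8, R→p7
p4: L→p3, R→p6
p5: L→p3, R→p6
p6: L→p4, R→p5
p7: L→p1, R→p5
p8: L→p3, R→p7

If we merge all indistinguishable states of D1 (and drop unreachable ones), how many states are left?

Reachable states from the start: {p1,p3,p4,p5,p6,p7,p8}. Unreachable: {p2} — drop them.
P0 = {p5,p6,p7} | {p1,p3,p4,p8}.
The partition is now stable with 2 blocks: {p5,p6,p7} | {p1,p3,p4,p8}.

2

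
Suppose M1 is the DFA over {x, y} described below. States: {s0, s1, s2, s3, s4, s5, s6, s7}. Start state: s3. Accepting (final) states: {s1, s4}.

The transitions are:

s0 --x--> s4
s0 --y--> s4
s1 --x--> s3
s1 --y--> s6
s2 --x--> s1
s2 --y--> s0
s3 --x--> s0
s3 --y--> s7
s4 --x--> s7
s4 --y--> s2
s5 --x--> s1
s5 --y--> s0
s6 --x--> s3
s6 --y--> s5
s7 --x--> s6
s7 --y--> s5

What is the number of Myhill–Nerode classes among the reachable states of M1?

7

Every state is reachable, so we keep all 8.
Start with accepting vs non-accepting: {s1,s4} | {s0,s2,s3,s5,s6,s7}.
Refine {s0,s2,s3,s5,s6,s7} on symbol x: members go to different blocks, giving {s0,s2,s5} and {s3,s6,s7}.
Refine {s1,s4} on symbol y: members go to different blocks, giving {s1} and {s4}.
Refine {s0,s2,s5} on symbol x: members go to different blocks, giving {s2,s5} and {s0}.
On input x, block {s3,s6,s7} splits into {s6,s7} and {s3}.
On input x, block {s6,s7} splits into {s6} and {s7}.
Stable partition: {s1} | {s2,s5} | {s6} | {s4} | {s0} | {s3} | {s7} — 7 equivalence classes.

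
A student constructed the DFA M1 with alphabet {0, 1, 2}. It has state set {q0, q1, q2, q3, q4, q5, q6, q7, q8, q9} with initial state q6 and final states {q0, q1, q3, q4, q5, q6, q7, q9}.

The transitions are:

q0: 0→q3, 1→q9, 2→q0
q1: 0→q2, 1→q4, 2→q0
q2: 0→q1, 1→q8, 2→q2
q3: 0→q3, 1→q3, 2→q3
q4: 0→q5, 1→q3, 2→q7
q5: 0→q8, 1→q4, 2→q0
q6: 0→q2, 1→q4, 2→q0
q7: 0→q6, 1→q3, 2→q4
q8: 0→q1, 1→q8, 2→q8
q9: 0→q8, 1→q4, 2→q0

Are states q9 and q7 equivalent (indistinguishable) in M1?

All states are reachable from the start state.
P0 = {q0,q1,q3,q4,q5,q6,q7,q9} | {q2,q8}.
Split {q0,q1,q3,q4,q5,q6,q7,q9} by δ(·,0) → {q0,q3,q4,q7} and {q1,q5,q6,q9}.
Refine {q0,q3,q4,q7} on symbol 0: members go to different blocks, giving {q0,q3} and {q4,q7}.
Refine {q0,q3} on symbol 1: members go to different blocks, giving {q0} and {q3}.
Stable partition: {q0} | {q2,q8} | {q1,q5,q6,q9} | {q4,q7} | {q3} — 5 equivalence classes.
q9 and q7 end up in different blocks, so they are distinguishable. For instance, the string '0' is accepted from only q7.

No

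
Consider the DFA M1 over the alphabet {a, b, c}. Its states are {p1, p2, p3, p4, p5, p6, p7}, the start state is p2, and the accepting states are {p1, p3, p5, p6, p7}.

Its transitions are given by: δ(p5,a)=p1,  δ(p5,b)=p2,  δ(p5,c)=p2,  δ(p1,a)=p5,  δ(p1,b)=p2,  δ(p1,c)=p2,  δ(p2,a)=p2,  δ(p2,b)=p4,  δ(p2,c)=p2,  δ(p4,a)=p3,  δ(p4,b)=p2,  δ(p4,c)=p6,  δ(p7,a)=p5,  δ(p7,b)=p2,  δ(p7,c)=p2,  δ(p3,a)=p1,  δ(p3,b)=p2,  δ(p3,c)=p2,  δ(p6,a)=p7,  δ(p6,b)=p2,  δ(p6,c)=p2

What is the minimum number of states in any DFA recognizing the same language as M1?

Every state is reachable, so we keep all 7.
Start with accepting vs non-accepting: {p1,p3,p5,p6,p7} | {p2,p4}.
Refine {p2,p4} on symbol a: members go to different blocks, giving {p2} and {p4}.
The partition is now stable with 3 blocks: {p1,p3,p5,p6,p7} | {p2} | {p4}.

3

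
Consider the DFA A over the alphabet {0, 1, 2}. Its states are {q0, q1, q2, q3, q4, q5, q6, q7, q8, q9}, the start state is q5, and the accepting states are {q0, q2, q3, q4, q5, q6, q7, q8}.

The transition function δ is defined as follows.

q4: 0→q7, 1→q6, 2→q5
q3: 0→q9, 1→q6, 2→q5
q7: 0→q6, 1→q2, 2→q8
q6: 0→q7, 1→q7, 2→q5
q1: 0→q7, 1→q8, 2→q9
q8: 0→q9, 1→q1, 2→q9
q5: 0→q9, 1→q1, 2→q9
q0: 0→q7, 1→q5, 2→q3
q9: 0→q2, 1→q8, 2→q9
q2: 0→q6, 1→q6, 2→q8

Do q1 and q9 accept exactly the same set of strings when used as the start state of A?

Yes

First remove the unreachable states {q0,q3,q4}; 7 states remain.
Start with accepting vs non-accepting: {q2,q5,q6,q7,q8} | {q1,q9}.
Refine {q2,q5,q6,q7,q8} on symbol 0: members go to different blocks, giving {q2,q6,q7} and {q5,q8}.
No further refinement is possible. Final partition (3 blocks): {q2,q6,q7} | {q1,q9} | {q5,q8}.
q1 and q9 lie in the same block of the stable partition, so they are equivalent — no string distinguishes them.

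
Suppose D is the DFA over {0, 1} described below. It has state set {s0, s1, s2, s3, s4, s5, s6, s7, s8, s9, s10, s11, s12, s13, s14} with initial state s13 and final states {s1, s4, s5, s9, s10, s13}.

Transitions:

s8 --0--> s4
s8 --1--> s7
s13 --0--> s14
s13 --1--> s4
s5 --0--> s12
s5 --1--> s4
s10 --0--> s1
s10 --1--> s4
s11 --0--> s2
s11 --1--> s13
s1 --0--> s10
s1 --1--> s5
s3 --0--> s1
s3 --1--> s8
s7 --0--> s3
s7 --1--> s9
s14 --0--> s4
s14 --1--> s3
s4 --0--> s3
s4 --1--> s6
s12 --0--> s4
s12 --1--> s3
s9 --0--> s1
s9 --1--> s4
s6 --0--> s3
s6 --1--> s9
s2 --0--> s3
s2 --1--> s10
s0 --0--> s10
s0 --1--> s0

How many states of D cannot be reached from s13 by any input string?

3

Starting at s13 and following transitions, the reachable set is {s1, s3, s4, s5, s6, s7, s8, s9, s10, s12, s13, s14}. That leaves s0, s2, s11 unreachable — 3 in total.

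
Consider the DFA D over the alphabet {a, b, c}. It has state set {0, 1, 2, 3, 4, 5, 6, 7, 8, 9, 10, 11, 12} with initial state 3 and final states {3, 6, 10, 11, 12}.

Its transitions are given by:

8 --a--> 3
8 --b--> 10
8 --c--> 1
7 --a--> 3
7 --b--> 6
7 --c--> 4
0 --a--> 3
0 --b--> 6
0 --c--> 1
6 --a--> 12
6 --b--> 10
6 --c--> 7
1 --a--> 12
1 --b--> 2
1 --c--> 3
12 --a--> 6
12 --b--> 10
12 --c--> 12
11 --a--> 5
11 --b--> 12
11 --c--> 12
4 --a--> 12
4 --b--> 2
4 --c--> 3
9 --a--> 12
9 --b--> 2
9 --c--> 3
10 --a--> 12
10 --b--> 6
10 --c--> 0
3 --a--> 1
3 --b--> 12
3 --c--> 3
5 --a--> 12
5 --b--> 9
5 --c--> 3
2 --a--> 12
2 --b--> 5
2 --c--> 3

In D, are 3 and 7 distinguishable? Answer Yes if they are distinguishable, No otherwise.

First remove the unreachable states {8,11}; 11 states remain.
P0 = {3,6,10,12} | {0,1,2,4,5,7,9}.
Refine {3,6,10,12} on symbol a: members go to different blocks, giving {6,10,12} and {3}.
On input c, block {6,10,12} splits into {6,10} and {12}.
On input a, block {0,1,2,4,5,7,9} splits into {1,2,4,5,9} and {0,7}.
Stable partition: {6,10} | {1,2,4,5,9} | {3} | {12} | {0,7} — 5 equivalence classes.
3 and 7 end up in different blocks, so they are distinguishable. For instance, the string 'ε' is accepted from only 3.

Yes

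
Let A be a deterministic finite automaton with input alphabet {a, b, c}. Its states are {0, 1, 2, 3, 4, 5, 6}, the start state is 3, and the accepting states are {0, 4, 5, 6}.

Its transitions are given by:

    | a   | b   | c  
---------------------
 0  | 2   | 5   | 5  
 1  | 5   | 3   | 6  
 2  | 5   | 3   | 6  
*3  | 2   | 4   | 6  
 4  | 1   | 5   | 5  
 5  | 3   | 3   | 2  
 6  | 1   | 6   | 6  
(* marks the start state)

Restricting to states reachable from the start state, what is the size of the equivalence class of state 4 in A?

States {0} cannot be reached from the start state, so discard them.
Start with accepting vs non-accepting: {4,5,6} | {1,2,3}.
Split {4,5,6} by δ(·,b) → {4,6} and {5}.
On input b, block {4,6} splits into {4} and {6}.
Split {1,2,3} by δ(·,a) → {1,2} and {3}.
Stable partition: {4} | {1,2} | {5} | {6} | {3} — 5 equivalence classes.
The equivalence class containing 4 is {4}, of size 1.

1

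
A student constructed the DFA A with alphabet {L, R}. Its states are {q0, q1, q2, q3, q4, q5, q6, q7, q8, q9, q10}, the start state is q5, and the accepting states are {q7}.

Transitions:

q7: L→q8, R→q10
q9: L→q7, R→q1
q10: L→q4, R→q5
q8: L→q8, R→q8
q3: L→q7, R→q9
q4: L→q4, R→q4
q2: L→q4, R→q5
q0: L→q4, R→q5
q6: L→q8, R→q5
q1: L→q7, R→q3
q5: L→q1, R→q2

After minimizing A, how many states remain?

5

First remove the unreachable states {q0,q6}; 9 states remain.
Initial partition by acceptance: {q7} | {q1,q2,q3,q4,q5,q8,q9,q10}.
Refine {q1,q2,q3,q4,q5,q8,q9,q10} on symbol L: members go to different blocks, giving {q2,q4,q5,q8,q10} and {q1,q3,q9}.
Split {q2,q4,q5,q8,q10} by δ(·,L) → {q2,q4,q8,q10} and {q5}.
Split {q2,q4,q8,q10} by δ(·,R) → {q2,q10} and {q4,q8}.
The partition is now stable with 5 blocks: {q7} | {q2,q10} | {q1,q3,q9} | {q5} | {q4,q8}.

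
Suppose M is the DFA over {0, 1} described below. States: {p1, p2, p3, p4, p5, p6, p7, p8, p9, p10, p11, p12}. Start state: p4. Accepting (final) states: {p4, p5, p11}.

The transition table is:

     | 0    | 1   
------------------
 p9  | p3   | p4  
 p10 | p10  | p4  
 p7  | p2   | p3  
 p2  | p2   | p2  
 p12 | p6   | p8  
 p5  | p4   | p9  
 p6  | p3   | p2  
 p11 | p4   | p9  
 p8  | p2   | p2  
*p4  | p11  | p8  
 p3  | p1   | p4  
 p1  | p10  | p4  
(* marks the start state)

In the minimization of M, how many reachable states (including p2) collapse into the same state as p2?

2

States {p5,p6,p7,p12} cannot be reached from the start state, so discard them.
Start with accepting vs non-accepting: {p4,p11} | {p1,p2,p3,p8,p9,p10}.
Refine {p1,p2,p3,p8,p9,p10} on symbol 1: members go to different blocks, giving {p1,p3,p9,p10} and {p2,p8}.
On input 1, block {p4,p11} splits into {p4} and {p11}.
The partition is now stable with 4 blocks: {p4} | {p1,p3,p9,p10} | {p2,p8} | {p11}.
State p2 belongs to the block {p2,p8}, which has 2 states.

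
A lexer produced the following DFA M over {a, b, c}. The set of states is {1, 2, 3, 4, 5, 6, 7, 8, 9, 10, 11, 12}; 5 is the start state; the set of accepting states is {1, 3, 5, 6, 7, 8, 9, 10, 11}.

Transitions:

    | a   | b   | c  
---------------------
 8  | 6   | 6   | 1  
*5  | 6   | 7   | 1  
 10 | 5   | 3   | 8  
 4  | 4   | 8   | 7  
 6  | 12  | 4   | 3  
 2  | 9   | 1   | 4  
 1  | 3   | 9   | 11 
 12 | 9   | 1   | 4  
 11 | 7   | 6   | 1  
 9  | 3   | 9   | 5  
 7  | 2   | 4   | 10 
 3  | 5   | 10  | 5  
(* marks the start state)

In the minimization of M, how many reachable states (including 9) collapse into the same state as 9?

2

All states are reachable from the start state.
P0 = {1,3,5,6,7,8,9,10,11} | {2,4,12}.
Refine {1,3,5,6,7,8,9,10,11} on symbol a: members go to different blocks, giving {1,3,5,8,9,10,11} and {6,7}.
On input a, block {1,3,5,8,9,10,11} splits into {1,3,9,10} and {5,8,11}.
Refine {1,3,9,10} on symbol a: members go to different blocks, giving {1,9} and {3,10}.
Split {2,4,12} by δ(·,a) → {2,12} and {4}.
Stable partition: {1,9} | {2,12} | {6,7} | {5,8,11} | {3,10} | {4} — 6 equivalence classes.
The equivalence class containing 9 is {1,9}, of size 2.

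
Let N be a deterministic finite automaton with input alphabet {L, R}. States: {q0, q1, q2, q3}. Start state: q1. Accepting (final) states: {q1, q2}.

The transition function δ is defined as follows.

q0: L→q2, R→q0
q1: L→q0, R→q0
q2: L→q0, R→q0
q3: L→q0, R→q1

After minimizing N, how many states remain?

2

States {q3} cannot be reached from the start state, so discard them.
Initial partition by acceptance: {q1,q2} | {q0}.
The partition is now stable with 2 blocks: {q1,q2} | {q0}.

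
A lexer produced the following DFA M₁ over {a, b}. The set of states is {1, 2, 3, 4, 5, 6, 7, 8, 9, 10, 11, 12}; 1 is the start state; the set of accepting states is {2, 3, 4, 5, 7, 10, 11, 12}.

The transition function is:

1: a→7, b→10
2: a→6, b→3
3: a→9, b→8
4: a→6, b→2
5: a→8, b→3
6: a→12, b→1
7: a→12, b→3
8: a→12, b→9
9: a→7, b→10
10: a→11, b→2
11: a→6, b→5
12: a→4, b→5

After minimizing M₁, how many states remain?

7

Every state is reachable, so we keep all 12.
Start with accepting vs non-accepting: {2,3,4,5,7,10,11,12} | {1,6,8,9}.
Split {2,3,4,5,7,10,11,12} by δ(·,a) → {2,3,4,5,11} and {7,10,12}.
On input b, block {2,3,4,5,11} splits into {2,4,5,11} and {3}.
Refine {2,4,5,11} on symbol b: members go to different blocks, giving {2,5} and {4,11}.
Refine {1,6,8,9} on symbol b: members go to different blocks, giving {1,9} and {6,8}.
Refine {7,10,12} on symbol a: members go to different blocks, giving {10,12} and {7}.
No further refinement is possible. Final partition (7 blocks): {2,5} | {1,9} | {10,12} | {3} | {4,11} | {6,8} | {7}.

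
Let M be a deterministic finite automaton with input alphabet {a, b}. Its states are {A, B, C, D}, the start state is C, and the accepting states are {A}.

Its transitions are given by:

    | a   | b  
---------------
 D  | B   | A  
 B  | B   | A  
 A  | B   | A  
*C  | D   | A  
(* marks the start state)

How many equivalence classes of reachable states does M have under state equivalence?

2

Every state is reachable, so we keep all 4.
Start with accepting vs non-accepting: {A} | {B,C,D}.
Stable partition: {A} | {B,C,D} — 2 equivalence classes.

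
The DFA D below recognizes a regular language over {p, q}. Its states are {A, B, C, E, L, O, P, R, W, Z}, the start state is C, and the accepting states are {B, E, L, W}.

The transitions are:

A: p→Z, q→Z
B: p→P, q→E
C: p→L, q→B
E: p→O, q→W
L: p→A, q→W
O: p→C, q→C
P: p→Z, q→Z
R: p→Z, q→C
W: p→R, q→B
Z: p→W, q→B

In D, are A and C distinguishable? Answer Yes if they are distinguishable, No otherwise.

Yes

P0 = {B,E,L,W} | {A,C,O,P,R,Z}.
On input p, block {A,C,O,P,R,Z} splits into {A,O,P,R} and {C,Z}.
Stable partition: {B,E,L,W} | {A,O,P,R} | {C,Z} — 3 equivalence classes.
A and C end up in different blocks, so they are distinguishable. For instance, the string 'p' is accepted from only C.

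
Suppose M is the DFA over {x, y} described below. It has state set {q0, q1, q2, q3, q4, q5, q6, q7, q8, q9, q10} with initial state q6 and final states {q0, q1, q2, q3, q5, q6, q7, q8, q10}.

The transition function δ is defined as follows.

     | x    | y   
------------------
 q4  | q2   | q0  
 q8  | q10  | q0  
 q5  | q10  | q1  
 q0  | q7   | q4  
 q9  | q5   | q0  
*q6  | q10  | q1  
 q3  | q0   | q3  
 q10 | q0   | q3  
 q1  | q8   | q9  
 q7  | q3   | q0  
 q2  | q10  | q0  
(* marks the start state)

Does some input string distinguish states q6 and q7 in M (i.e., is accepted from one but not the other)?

Every state is reachable, so we keep all 11.
Initial partition by acceptance: {q0,q1,q2,q3,q5,q6,q7,q8,q10} | {q4,q9}.
Refine {q0,q1,q2,q3,q5,q6,q7,q8,q10} on symbol y: members go to different blocks, giving {q2,q3,q5,q6,q7,q8,q10} and {q0,q1}.
On input x, block {q2,q3,q5,q6,q7,q8,q10} splits into {q2,q5,q6,q7,q8} and {q3,q10}.
Stable partition: {q2,q5,q6,q7,q8} | {q4,q9} | {q0,q1} | {q3,q10} — 4 equivalence classes.
q6 and q7 lie in the same block of the stable partition, so they are equivalent — no string distinguishes them.

No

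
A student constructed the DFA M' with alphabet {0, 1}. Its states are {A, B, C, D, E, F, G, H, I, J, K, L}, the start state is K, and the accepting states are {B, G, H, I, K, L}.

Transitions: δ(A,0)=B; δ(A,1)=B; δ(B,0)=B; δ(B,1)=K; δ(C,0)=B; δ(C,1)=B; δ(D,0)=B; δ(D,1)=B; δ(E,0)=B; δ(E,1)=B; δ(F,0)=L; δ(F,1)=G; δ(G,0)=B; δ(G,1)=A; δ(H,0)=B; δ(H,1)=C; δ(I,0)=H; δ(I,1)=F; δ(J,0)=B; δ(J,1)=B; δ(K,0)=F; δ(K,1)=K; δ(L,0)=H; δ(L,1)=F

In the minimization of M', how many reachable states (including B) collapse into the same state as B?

States {D,E,I,J} cannot be reached from the start state, so discard them.
Start with accepting vs non-accepting: {B,G,H,K,L} | {A,C,F}.
Refine {B,G,H,K,L} on symbol 0: members go to different blocks, giving {B,G,H,L} and {K}.
Refine {B,G,H,L} on symbol 1: members go to different blocks, giving {G,H,L} and {B}.
Split {G,H,L} by δ(·,0) → {G,H} and {L}.
Refine {A,C,F} on symbol 0: members go to different blocks, giving {A,C} and {F}.
No further refinement is possible. Final partition (6 blocks): {G,H} | {A,C} | {K} | {B} | {L} | {F}.
State B belongs to the block {B}, which has 1 states.

1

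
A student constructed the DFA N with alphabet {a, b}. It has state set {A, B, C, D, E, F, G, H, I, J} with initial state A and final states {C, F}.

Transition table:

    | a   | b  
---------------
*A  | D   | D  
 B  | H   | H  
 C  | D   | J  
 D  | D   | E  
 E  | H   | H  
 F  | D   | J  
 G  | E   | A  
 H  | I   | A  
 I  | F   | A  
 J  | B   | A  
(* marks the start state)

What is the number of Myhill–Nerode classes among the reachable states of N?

First remove the unreachable states {C,G}; 8 states remain.
Start with accepting vs non-accepting: {F} | {A,B,D,E,H,I,J}.
Refine {A,B,D,E,H,I,J} on symbol a: members go to different blocks, giving {A,B,D,E,H,J} and {I}.
On input a, block {A,B,D,E,H,J} splits into {A,B,D,E,J} and {H}.
Split {A,B,D,E,J} by δ(·,a) → {A,D,J} and {B,E}.
Split {A,D,J} by δ(·,a) → {A,D} and {J}.
Split {A,D} by δ(·,b) → {A} and {D}.
Stable partition: {F} | {A} | {I} | {H} | {B,E} | {J} | {D} — 7 equivalence classes.

7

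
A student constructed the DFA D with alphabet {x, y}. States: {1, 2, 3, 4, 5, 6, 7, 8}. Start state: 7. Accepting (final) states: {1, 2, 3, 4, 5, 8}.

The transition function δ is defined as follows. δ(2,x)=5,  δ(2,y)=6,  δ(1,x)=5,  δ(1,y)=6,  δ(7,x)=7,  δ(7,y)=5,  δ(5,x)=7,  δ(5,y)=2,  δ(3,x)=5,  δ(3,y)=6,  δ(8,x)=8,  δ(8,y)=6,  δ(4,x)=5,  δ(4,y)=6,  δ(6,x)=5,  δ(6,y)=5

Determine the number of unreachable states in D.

4

No path from 7 leads to 1, 3, 4, 8; the other 4 states are all reachable.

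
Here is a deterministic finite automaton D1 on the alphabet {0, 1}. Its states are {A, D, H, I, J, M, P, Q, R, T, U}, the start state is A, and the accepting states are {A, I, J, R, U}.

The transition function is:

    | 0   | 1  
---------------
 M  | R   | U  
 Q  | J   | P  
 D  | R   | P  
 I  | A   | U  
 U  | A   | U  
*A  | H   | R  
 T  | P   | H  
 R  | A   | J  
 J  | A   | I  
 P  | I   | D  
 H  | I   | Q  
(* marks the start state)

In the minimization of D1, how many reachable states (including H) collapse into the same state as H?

4

First remove the unreachable states {M,T}; 9 states remain.
P0 = {A,I,J,R,U} | {D,H,P,Q}.
Refine {A,I,J,R,U} on symbol 0: members go to different blocks, giving {I,J,R,U} and {A}.
The partition is now stable with 3 blocks: {I,J,R,U} | {D,H,P,Q} | {A}.
The equivalence class containing H is {D,H,P,Q}, of size 4.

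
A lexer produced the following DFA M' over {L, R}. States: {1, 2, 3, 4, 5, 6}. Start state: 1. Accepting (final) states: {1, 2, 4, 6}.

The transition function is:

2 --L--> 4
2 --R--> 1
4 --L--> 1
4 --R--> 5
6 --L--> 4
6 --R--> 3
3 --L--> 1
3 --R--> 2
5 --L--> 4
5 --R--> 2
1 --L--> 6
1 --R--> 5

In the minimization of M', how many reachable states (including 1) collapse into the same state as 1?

3

All states are reachable from the start state.
Initial partition by acceptance: {1,2,4,6} | {3,5}.
Refine {1,2,4,6} on symbol R: members go to different blocks, giving {1,4,6} and {2}.
The partition is now stable with 3 blocks: {1,4,6} | {3,5} | {2}.
State 1 belongs to the block {1,4,6}, which has 3 states.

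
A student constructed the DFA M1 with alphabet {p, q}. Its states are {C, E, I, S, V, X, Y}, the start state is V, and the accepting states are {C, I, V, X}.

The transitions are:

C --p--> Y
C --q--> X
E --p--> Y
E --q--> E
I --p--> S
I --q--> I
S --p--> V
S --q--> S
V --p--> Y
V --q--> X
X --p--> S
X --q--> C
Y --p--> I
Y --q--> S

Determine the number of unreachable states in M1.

1

No path from V leads to E; the other 6 states are all reachable.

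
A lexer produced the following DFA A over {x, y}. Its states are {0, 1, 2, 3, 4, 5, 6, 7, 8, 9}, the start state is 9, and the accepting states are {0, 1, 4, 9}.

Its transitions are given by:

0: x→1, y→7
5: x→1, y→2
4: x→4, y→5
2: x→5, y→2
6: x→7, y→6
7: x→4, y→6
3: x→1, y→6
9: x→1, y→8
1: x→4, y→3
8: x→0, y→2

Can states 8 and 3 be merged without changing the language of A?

Every state is reachable, so we keep all 10.
Initial partition by acceptance: {0,1,4,9} | {2,3,5,6,7,8}.
Split {2,3,5,6,7,8} by δ(·,x) → {3,5,7,8} and {2,6}.
The partition is now stable with 3 blocks: {0,1,4,9} | {3,5,7,8} | {2,6}.
8 and 3 lie in the same block of the stable partition, so they are equivalent — no string distinguishes them.

Yes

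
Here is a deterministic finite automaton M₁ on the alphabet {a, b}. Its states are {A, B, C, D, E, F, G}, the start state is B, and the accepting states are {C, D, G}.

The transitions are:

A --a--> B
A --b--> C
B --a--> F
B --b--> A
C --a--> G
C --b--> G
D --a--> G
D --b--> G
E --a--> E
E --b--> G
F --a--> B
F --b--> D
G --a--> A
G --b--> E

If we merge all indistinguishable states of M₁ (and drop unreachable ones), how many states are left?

5

P0 = {C,D,G} | {A,B,E,F}.
Split {C,D,G} by δ(·,a) → {C,D} and {G}.
Split {A,B,E,F} by δ(·,b) → {A,F} and {B} and {E}.
No further refinement is possible. Final partition (5 blocks): {C,D} | {A,F} | {G} | {B} | {E}.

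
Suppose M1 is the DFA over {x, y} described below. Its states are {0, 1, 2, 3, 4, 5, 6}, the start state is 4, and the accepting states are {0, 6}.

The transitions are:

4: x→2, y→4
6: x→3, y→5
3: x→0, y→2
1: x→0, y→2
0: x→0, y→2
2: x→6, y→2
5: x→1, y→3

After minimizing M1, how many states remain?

6

All states are reachable from the start state.
P0 = {0,6} | {1,2,3,4,5}.
On input x, block {0,6} splits into {0} and {6}.
Split {1,2,3,4,5} by δ(·,x) → {1,3} and {4,5} and {2}.
On input x, block {4,5} splits into {4} and {5}.
The partition is now stable with 6 blocks: {0} | {1,3} | {6} | {4} | {2} | {5}.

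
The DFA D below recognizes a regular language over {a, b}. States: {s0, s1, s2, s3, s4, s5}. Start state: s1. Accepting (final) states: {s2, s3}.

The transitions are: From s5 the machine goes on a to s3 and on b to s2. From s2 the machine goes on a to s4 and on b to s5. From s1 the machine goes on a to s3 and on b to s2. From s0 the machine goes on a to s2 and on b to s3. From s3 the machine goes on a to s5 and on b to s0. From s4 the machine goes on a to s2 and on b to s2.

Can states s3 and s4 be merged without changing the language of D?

No

Start with accepting vs non-accepting: {s2,s3} | {s0,s1,s4,s5}.
No further refinement is possible. Final partition (2 blocks): {s2,s3} | {s0,s1,s4,s5}.
s3 and s4 end up in different blocks, so they are distinguishable. For instance, the string 'ε' is accepted from only s3.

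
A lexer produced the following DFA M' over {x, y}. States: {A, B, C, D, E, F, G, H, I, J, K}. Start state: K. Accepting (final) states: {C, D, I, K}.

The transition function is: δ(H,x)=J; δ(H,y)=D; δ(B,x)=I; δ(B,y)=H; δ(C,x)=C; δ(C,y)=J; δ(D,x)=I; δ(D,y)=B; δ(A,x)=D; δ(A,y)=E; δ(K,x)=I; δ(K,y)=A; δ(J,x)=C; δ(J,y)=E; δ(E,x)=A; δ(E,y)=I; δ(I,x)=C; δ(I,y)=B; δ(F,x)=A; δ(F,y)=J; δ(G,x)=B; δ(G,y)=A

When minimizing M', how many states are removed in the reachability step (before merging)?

Starting at K and following transitions, the reachable set is {A, B, C, D, E, H, I, J, K}. That leaves F, G unreachable — 2 in total.

2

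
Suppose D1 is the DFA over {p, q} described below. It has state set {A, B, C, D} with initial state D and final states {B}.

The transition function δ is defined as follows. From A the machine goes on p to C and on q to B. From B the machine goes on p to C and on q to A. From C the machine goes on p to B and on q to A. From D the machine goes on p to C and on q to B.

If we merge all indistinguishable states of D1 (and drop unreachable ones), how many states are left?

3

Initial partition by acceptance: {B} | {A,C,D}.
Refine {A,C,D} on symbol p: members go to different blocks, giving {A,D} and {C}.
No further refinement is possible. Final partition (3 blocks): {B} | {A,D} | {C}.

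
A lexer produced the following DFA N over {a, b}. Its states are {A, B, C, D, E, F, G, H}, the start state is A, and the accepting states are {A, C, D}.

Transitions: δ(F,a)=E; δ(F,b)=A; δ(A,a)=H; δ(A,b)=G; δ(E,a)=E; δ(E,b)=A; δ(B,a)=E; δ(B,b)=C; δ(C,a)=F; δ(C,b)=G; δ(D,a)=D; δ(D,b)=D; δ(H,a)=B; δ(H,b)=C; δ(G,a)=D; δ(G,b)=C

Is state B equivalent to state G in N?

Start with accepting vs non-accepting: {A,C,D} | {B,E,F,G,H}.
On input a, block {A,C,D} splits into {A,C} and {D}.
On input a, block {B,E,F,G,H} splits into {B,E,F,H} and {G}.
The partition is now stable with 4 blocks: {A,C} | {B,E,F,H} | {D} | {G}.
B and G end up in different blocks, so they are distinguishable. For instance, the string 'a' is accepted from only G.

No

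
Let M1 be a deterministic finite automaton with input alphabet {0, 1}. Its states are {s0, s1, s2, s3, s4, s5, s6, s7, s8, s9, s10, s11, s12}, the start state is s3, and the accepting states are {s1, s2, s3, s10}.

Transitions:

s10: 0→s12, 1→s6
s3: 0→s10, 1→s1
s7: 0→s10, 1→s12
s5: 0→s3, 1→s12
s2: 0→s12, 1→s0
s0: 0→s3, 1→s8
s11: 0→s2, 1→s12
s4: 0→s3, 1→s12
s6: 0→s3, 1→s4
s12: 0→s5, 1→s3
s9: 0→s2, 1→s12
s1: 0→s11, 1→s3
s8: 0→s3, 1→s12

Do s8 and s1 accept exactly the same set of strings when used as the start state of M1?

Reachable states from the start: {s0,s1,s2,s3,s4,s5,s6,s8,s10,s11,s12}. Unreachable: {s7,s9} — drop them.
P0 = {s1,s2,s3,s10} | {s0,s4,s5,s6,s8,s11,s12}.
On input 0, block {s1,s2,s3,s10} splits into {s1,s2,s10} and {s3}.
Refine {s1,s2,s10} on symbol 1: members go to different blocks, giving {s2,s10} and {s1}.
Split {s0,s4,s5,s6,s8,s11,s12} by δ(·,0) → {s0,s4,s5,s6,s8} and {s11} and {s12}.
Refine {s0,s4,s5,s6,s8} on symbol 1: members go to different blocks, giving {s4,s5,s8} and {s0,s6}.
No further refinement is possible. Final partition (7 blocks): {s2,s10} | {s4,s5,s8} | {s3} | {s1} | {s11} | {s12} | {s0,s6}.
s8 and s1 end up in different blocks, so they are distinguishable. For instance, the string 'ε' is accepted from only s1.

No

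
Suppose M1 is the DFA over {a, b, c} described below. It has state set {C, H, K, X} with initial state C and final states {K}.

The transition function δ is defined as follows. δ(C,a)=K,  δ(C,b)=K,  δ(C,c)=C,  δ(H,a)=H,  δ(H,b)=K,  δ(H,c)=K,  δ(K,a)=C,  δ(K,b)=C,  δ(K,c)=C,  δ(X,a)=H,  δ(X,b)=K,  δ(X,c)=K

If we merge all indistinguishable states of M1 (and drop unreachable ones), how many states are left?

2

Reachable states from the start: {C,K}. Unreachable: {H,X} — drop them.
Initial partition by acceptance: {K} | {C}.
Stable partition: {K} | {C} — 2 equivalence classes.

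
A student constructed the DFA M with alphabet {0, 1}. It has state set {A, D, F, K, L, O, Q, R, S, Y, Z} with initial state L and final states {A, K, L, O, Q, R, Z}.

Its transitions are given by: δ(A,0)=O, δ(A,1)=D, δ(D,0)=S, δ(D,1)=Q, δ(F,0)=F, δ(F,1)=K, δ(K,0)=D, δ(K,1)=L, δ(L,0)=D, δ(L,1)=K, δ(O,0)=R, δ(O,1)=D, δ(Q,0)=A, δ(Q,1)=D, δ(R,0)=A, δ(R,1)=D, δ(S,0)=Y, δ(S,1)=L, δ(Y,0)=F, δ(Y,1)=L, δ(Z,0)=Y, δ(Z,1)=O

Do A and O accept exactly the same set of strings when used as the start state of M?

Yes

States {Z} cannot be reached from the start state, so discard them.
Start with accepting vs non-accepting: {A,K,L,O,Q,R} | {D,F,S,Y}.
Refine {A,K,L,O,Q,R} on symbol 0: members go to different blocks, giving {A,O,Q,R} and {K,L}.
On input 1, block {D,F,S,Y} splits into {F,S,Y} and {D}.
No further refinement is possible. Final partition (4 blocks): {A,O,Q,R} | {F,S,Y} | {K,L} | {D}.
A and O lie in the same block of the stable partition, so they are equivalent — no string distinguishes them.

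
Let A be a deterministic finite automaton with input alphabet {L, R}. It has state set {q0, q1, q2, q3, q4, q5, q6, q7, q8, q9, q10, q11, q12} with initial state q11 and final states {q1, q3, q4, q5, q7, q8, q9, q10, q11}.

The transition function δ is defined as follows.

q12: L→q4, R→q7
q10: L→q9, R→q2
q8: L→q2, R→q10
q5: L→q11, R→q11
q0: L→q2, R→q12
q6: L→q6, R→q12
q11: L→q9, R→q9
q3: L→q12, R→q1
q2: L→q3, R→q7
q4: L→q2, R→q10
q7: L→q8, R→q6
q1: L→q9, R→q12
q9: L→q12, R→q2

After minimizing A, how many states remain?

7

Reachable states from the start: {q1,q2,q3,q4,q6,q7,q8,q9,q10,q11,q12}. Unreachable: {q0,q5} — drop them.
P0 = {q1,q3,q4,q7,q8,q9,q10,q11} | {q2,q6,q12}.
Refine {q1,q3,q4,q7,q8,q9,q10,q11} on symbol L: members go to different blocks, giving {q1,q7,q10,q11} and {q3,q4,q8,q9}.
On input R, block {q1,q7,q10,q11} splits into {q1,q7,q10} and {q11}.
On input L, block {q2,q6,q12} splits into {q2,q12} and {q6}.
On input R, block {q1,q7,q10} splits into {q1,q10} and {q7}.
Split {q3,q4,q8,q9} by δ(·,R) → {q3,q4,q8} and {q9}.
Stable partition: {q1,q10} | {q2,q12} | {q3,q4,q8} | {q11} | {q6} | {q7} | {q9} — 7 equivalence classes.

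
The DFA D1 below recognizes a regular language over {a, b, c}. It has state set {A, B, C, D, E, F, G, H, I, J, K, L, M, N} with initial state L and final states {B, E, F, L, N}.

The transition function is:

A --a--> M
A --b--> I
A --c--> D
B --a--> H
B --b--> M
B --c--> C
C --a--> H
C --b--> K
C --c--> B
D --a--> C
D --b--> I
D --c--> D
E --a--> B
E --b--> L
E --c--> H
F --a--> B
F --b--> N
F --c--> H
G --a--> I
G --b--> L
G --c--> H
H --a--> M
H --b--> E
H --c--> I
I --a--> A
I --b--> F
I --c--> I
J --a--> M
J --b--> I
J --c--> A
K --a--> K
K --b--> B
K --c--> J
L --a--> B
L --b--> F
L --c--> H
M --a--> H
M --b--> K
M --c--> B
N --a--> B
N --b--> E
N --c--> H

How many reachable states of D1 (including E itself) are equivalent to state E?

States {G} cannot be reached from the start state, so discard them.
Initial partition by acceptance: {B,E,F,L,N} | {A,C,D,H,I,J,K,M}.
On input a, block {B,E,F,L,N} splits into {E,F,L,N} and {B}.
On input b, block {A,C,D,H,I,J,K,M} splits into {A,C,D,J,M} and {H,I} and {K}.
Split {A,C,D,J,M} by δ(·,a) → {A,D,J} and {C,M}.
Split {H,I} by δ(·,a) → {H} and {I}.
No further refinement is possible. Final partition (7 blocks): {E,F,L,N} | {A,D,J} | {B} | {H} | {K} | {C,M} | {I}.
State E belongs to the block {E,F,L,N}, which has 4 states.

4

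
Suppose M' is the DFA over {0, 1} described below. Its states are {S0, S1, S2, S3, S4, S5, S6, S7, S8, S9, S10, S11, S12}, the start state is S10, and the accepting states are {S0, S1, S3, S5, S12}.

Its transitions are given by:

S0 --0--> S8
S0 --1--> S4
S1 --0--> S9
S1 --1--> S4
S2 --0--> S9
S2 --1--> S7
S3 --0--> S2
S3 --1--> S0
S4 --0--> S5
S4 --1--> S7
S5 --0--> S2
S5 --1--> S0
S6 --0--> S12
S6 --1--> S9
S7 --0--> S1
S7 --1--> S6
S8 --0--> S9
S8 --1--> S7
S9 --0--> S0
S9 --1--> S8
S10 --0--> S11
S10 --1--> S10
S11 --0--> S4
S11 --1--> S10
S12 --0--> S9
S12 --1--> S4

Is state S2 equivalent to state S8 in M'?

Yes

Reachable states from the start: {S0,S1,S2,S4,S5,S6,S7,S8,S9,S10,S11,S12}. Unreachable: {S3} — drop them.
Initial partition by acceptance: {S0,S1,S5,S12} | {S2,S4,S6,S7,S8,S9,S10,S11}.
Split {S0,S1,S5,S12} by δ(·,1) → {S0,S1,S12} and {S5}.
Split {S2,S4,S6,S7,S8,S9,S10,S11} by δ(·,0) → {S2,S8,S10,S11} and {S6,S7,S9} and {S4}.
Split {S0,S1,S12} by δ(·,0) → {S1,S12} and {S0}.
Split {S2,S8,S10,S11} by δ(·,0) → {S2,S8} and {S10} and {S11}.
Refine {S6,S7,S9} on symbol 0: members go to different blocks, giving {S6,S7} and {S9}.
Split {S6,S7} by δ(·,1) → {S6} and {S7}.
The partition is now stable with 10 blocks: {S1,S12} | {S2,S8} | {S5} | {S6} | {S4} | {S0} | {S10} | {S11} | {S9} | {S7}.
S2 and S8 lie in the same block of the stable partition, so they are equivalent — no string distinguishes them.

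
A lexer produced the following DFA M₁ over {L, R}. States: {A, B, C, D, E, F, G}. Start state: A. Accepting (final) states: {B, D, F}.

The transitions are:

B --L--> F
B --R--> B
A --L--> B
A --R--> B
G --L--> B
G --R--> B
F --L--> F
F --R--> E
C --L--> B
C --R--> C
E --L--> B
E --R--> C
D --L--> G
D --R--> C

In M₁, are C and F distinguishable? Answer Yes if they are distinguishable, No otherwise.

First remove the unreachable states {D,G}; 5 states remain.
P0 = {B,F} | {A,C,E}.
Split {B,F} by δ(·,R) → {B} and {F}.
On input R, block {A,C,E} splits into {C,E} and {A}.
Stable partition: {B} | {C,E} | {F} | {A} — 4 equivalence classes.
C and F end up in different blocks, so they are distinguishable. For instance, the string 'ε' is accepted from only F.

Yes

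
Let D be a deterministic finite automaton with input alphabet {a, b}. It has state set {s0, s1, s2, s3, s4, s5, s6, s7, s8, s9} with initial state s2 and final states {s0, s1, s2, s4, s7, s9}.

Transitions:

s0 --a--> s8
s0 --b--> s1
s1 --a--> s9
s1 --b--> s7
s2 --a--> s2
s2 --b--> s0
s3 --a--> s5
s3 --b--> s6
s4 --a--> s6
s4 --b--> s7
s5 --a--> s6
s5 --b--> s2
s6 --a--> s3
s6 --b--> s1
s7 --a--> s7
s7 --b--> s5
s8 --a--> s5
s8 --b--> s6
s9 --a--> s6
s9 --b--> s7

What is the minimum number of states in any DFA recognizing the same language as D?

Reachable states from the start: {s0,s1,s2,s3,s5,s6,s7,s8,s9}. Unreachable: {s4} — drop them.
Start with accepting vs non-accepting: {s0,s1,s2,s7,s9} | {s3,s5,s6,s8}.
On input a, block {s0,s1,s2,s7,s9} splits into {s1,s2,s7} and {s0,s9}.
On input a, block {s1,s2,s7} splits into {s2,s7} and {s1}.
Split {s2,s7} by δ(·,b) → {s2} and {s7}.
On input b, block {s3,s5,s6,s8} splits into {s3,s8} and {s5} and {s6}.
Split {s0,s9} by δ(·,a) → {s0} and {s9}.
No further refinement is possible. Final partition (8 blocks): {s2} | {s3,s8} | {s0} | {s1} | {s7} | {s5} | {s6} | {s9}.

8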